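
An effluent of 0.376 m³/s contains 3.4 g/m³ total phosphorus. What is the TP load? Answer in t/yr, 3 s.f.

Mass flux = Q·C = 0.376 m³/s × 3.4 g/m³ = 1.278 g/s.
= 1.278 g/s × 31.56 = 40.34 t/yr.

40.3 t/yr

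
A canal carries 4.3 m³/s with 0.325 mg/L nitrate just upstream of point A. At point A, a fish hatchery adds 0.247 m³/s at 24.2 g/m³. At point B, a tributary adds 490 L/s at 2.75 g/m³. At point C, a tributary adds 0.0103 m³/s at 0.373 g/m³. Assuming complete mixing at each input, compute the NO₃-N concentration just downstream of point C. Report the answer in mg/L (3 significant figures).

After input A: C = (4.3·0.325 + 0.247·24.2) / 4.547 = 1.622 mg/L.
490 L/s = 0.49 m³/s.
After input B: C = (4.547·1.622 + 0.49·2.75) / 5.037 = 1.732 mg/L.
After input C: C = (5.037·1.732 + 0.0103·0.373) / 5.047 = 1.729 mg/L.

1.73 mg/L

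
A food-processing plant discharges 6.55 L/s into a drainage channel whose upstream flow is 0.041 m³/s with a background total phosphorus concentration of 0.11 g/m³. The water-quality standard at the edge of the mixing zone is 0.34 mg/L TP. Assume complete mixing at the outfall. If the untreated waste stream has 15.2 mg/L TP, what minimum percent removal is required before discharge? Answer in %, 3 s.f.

88.3 %

6.55 L/s = 0.00655 m³/s.
Mass balance: 0.34·0.04755 = 0.00655·Cₑ + 0.041·0.11.
Cₑ = (0.01617 − 0.00451) / 0.00655 = 1.78 mg/L.
Required removal = 1 − 1.78/15.2 = 88.29 %.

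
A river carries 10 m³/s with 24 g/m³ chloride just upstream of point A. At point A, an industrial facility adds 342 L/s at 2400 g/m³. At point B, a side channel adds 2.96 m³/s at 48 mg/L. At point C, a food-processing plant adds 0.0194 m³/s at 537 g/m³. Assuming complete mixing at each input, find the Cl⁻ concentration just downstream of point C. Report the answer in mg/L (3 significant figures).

342 L/s = 0.342 m³/s.
After input A: C = (10·24 + 0.342·2400) / 10.34 = 102.6 mg/L.
After input B: C = (10.34·102.6 + 2.96·48) / 13.3 = 90.43 mg/L.
After input C: C = (13.3·90.43 + 0.0194·537) / 13.32 = 91.08 mg/L.

91.1 mg/L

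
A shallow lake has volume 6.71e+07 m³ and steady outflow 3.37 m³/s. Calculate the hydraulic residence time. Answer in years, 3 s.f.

Q = 3.37 m³/s × 3.156e+07 s/yr = 1.063e+08 m³/yr.
Hydraulic residence time τ = V/Q = 6.71e+07/1.063e+08 = 0.6309 yr.

0.631 yr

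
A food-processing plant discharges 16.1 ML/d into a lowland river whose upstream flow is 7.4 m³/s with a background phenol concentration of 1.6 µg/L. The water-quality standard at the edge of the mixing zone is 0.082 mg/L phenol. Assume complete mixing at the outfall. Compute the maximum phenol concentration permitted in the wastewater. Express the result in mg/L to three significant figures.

16.1 ML/d = 0.1863 m³/s.
1.6 µg/L = 0.0016 mg/L.
Mass balance: 0.082·7.586 = 0.1863·Cₑ + 7.4·0.0016.
Cₑ = (0.6221 − 0.01184) / 0.1863 = 3.275 mg/L.

3.27 mg/L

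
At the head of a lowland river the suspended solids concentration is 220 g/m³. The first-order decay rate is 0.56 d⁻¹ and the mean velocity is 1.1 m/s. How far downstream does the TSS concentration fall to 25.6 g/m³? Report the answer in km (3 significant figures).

From C = C₀·e^(−kt), t = ln(C₀/C)/k = ln(220/25.6)/0.56 = 2.151/0.56 = 3.841 d.
Distance = v·t = 1.1 m/s × 3.319e+05 s = 3.651e+05 m = 365.1 km.

365 km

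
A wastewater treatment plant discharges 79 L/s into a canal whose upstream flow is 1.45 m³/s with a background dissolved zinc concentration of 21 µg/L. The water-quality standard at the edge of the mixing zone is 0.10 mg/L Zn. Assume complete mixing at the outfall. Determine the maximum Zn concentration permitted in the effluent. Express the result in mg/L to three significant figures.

1.55 mg/L

79 L/s = 0.079 m³/s.
21 µg/L = 0.021 mg/L.
Mass balance: 0.1·1.529 = 0.079·Cₑ + 1.45·0.021.
Cₑ = (0.1529 − 0.03045) / 0.079 = 1.55 mg/L.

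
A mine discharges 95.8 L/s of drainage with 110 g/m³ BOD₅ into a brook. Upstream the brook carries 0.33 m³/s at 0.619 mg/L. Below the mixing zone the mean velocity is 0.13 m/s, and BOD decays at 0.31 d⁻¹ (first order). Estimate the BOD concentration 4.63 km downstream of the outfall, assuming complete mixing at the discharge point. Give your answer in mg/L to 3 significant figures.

22.2 mg/L

95.8 L/s = 0.0958 m³/s.
After complete mixing, C₀ = (0.0958·110 + 0.33·0.619) / 0.4258 = 25.23 mg/L.
Travel time t = 4630 m / 0.13 m/s = 3.562e+04 s = 0.4122 d.
C = 25.23·exp(−0.31·0.4122) = 25.23·0.88 = 22.2 mg/L.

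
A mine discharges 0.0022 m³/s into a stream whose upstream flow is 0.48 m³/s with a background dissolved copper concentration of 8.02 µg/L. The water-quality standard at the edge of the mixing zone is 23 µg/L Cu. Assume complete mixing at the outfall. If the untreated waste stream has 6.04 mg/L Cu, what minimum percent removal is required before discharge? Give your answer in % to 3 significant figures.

45.5 %

8.02 µg/L = 0.00802 mg/L.
23 µg/L = 0.023 mg/L.
Mass balance: 0.023·0.4822 = 0.0022·Cₑ + 0.48·0.00802.
Cₑ = (0.01109 − 0.00385) / 0.0022 = 3.291 mg/L.
Required removal = 1 − 3.291/6.04 = 45.51 %.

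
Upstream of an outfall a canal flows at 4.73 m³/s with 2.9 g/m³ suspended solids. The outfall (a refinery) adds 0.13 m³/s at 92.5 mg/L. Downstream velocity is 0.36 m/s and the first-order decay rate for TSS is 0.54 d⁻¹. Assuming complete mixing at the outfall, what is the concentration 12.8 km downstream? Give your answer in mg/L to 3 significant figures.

4.24 mg/L

After complete mixing, C₀ = (0.13·92.5 + 4.73·2.9) / 4.86 = 5.297 mg/L.
Travel time t = 1.28e+04 m / 0.36 m/s = 3.556e+04 s = 0.4115 d.
C = 5.297·exp(−0.54·0.4115) = 5.297·0.8007 = 4.241 mg/L.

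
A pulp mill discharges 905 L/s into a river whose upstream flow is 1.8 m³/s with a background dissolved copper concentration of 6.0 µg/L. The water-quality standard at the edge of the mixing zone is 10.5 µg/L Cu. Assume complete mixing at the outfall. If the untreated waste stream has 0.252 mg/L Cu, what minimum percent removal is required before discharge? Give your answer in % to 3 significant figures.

92.3 %

905 L/s = 0.905 m³/s.
6.0 µg/L = 0.006 mg/L.
10.5 µg/L = 0.0105 mg/L.
Mass balance: 0.0105·2.705 = 0.905·Cₑ + 1.8·0.006.
Cₑ = (0.0284 − 0.0108) / 0.905 = 0.01945 mg/L.
Required removal = 1 − 0.01945/0.252 = 92.28 %.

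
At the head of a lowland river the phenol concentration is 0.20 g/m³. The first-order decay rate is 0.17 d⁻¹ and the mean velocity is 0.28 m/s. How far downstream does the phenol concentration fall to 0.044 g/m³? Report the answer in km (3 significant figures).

215 km

From C = C₀·e^(−kt), t = ln(C₀/C)/k = ln(0.20/0.044)/0.17 = 1.514/0.17 = 8.907 d.
Distance = v·t = 0.28 m/s × 7.695e+05 s = 2.155e+05 m = 215.5 km.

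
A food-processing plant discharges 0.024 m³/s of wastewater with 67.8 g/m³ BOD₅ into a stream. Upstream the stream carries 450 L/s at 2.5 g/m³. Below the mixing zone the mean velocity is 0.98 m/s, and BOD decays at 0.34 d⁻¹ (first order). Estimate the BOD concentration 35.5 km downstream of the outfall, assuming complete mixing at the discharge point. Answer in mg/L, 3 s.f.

450 L/s = 0.45 m³/s.
After complete mixing, C₀ = (0.024·67.8 + 0.45·2.5) / 0.474 = 5.806 mg/L.
Travel time t = 3.55e+04 m / 0.98 m/s = 3.622e+04 s = 0.4193 d.
C = 5.806·exp(−0.34·0.4193) = 5.806·0.8671 = 5.035 mg/L.

5.03 mg/L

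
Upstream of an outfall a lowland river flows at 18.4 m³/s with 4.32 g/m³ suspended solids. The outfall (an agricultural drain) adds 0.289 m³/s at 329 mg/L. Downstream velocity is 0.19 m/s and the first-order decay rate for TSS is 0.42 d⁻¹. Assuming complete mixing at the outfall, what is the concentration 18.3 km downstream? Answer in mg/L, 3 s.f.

After complete mixing, C₀ = (0.289·329 + 18.4·4.32) / 18.69 = 9.341 mg/L.
Travel time t = 1.83e+04 m / 0.19 m/s = 9.632e+04 s = 1.115 d.
C = 9.341·exp(−0.42·1.115) = 9.341·0.6261 = 5.848 mg/L.

5.85 mg/L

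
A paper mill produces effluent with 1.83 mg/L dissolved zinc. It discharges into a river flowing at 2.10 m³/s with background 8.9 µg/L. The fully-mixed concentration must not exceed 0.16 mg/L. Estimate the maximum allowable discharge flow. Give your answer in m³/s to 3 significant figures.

0.190 m³/s

8.9 µg/L = 0.0089 mg/L.
Mass balance at complete mixing: C_std·(Q_w + Q_r) = Q_w·C_e + Q_r·C_b.
Rearranging, Q_w = Q_r·(C_std − C_b)/(C_e − C_std) = 2.10·(0.16 − 0.0089) / (1.83 − 0.16) = 0.19 m³/s.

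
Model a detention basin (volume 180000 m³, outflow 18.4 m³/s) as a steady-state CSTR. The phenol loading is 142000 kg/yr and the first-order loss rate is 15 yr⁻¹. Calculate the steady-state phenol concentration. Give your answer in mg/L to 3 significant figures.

Outflow Q = 18.4 m³/s × 3.156e+07 s/yr = 5.807e+08 m³/yr.
Steady-state CSTR mass balance: W = Q·C + k·V·C, so C = W/(Q + kV).
Q + kV = 5.807e+08 + 15·180000 = 5.834e+08 m³/yr.
C = 142000/5.834e+08 = 0.0002434 kg/m³ = 0.2434 mg/L.

0.243 mg/L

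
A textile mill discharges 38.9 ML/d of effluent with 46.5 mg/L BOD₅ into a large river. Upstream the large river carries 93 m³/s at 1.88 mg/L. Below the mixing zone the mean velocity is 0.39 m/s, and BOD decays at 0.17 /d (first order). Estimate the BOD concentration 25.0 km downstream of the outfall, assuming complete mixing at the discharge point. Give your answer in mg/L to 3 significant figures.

38.9 ML/d = 0.4502 m³/s.
After complete mixing, C₀ = (0.4502·46.5 + 93·1.88) / 93.45 = 2.095 mg/L.
Travel time t = 2.5e+04 m / 0.39 m/s = 6.41e+04 s = 0.7419 d.
C = 2.095·exp(−0.17·0.7419) = 2.095·0.8815 = 1.847 mg/L.

1.85 mg/L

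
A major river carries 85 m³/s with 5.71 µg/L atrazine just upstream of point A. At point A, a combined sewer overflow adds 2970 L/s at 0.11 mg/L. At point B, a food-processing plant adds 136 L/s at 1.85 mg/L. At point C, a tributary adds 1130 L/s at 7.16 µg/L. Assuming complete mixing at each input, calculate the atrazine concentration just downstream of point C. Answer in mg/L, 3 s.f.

5.71 µg/L = 0.00571 mg/L.
2970 L/s = 2.97 m³/s.
After input A: C = (85·0.00571 + 2.97·0.11) / 87.97 = 0.009231 mg/L.
136 L/s = 0.136 m³/s.
After input B: C = (87.97·0.009231 + 0.136·1.85) / 88.11 = 0.01207 mg/L.
1130 L/s = 1.13 m³/s.
7.16 µg/L = 0.00716 mg/L.
After input C: C = (88.11·0.01207 + 1.13·0.00716) / 89.24 = 0.01201 mg/L.

0.0120 mg/L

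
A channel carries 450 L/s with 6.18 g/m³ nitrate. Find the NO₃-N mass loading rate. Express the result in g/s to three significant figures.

450 L/s = 0.45 m³/s.
Mass flux = Q·C = 0.45 m³/s × 6.18 g/m³ = 2.781 g/s.

2.78 g/s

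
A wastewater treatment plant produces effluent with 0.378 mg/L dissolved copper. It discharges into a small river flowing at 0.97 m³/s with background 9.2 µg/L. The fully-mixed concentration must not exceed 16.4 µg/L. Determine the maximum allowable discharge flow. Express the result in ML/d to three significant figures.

1.67 ML/d

9.2 µg/L = 0.0092 mg/L.
16.4 µg/L = 0.0164 mg/L.
Mass balance at complete mixing: C_std·(Q_w + Q_r) = Q_w·C_e + Q_r·C_b.
Rearranging, Q_w = Q_r·(C_std − C_b)/(C_e − C_std) = 0.97·(0.0164 − 0.0092) / (0.378 − 0.0164) = 0.01931 m³/s.
= 1.669 ML/d.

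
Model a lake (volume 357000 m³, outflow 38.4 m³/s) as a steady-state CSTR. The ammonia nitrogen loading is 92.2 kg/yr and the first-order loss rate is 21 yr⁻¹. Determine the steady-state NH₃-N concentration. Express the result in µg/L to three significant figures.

Outflow Q = 38.4 m³/s × 3.156e+07 s/yr = 1.212e+09 m³/yr.
Steady-state CSTR mass balance: W = Q·C + k·V·C, so C = W/(Q + kV).
Q + kV = 1.212e+09 + 21·357000 = 1.219e+09 m³/yr.
C = 92.2/1.219e+09 = 7.562e-08 kg/m³ = 7.562e-05 mg/L = 0.07562 µg/L.

0.0756 µg/L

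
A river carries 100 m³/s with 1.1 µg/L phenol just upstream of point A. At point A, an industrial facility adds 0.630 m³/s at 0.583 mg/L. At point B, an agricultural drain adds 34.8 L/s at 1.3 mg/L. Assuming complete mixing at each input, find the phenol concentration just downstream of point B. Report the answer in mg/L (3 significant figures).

1.1 µg/L = 0.0011 mg/L.
After input A: C = (100·0.0011 + 0.63·0.583) / 100.6 = 0.004743 mg/L.
34.8 L/s = 0.0348 m³/s.
After input B: C = (100.6·0.004743 + 0.0348·1.3) / 100.7 = 0.005191 mg/L.

0.00519 mg/L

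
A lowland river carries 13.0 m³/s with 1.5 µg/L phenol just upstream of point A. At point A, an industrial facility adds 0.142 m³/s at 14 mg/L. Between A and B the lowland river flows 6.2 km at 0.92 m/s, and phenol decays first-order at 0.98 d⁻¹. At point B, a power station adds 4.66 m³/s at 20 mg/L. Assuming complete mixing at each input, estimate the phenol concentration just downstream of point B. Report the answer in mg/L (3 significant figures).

5.34 mg/L

1.5 µg/L = 0.0015 mg/L.
After input A: C = (13·0.0015 + 0.142·14) / 13.14 = 0.1528 mg/L.
Over the 6.2 km reach to input B (t = 6739 s = 0.078 d), decay gives C = 0.1528·exp(−0.98·0.078) = 0.1415 mg/L.
After input B: C = (13.14·0.1415 + 4.66·20) / 17.8 = 5.34 mg/L.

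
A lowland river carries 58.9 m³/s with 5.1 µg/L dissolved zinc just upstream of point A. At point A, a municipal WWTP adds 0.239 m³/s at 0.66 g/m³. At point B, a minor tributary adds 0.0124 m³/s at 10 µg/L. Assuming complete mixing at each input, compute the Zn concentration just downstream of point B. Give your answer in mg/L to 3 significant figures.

0.00775 mg/L

5.1 µg/L = 0.0051 mg/L.
After input A: C = (58.9·0.0051 + 0.239·0.66) / 59.14 = 0.007747 mg/L.
10 µg/L = 0.01 mg/L.
After input B: C = (59.14·0.007747 + 0.0124·0.01) / 59.15 = 0.007747 mg/L.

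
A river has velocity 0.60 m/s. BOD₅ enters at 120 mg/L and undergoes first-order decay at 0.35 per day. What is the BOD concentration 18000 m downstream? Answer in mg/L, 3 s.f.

106 mg/L

Travel time t = 18000 m / 0.60 m/s = 1.8e+04/0.60 = 3e+04 s = 0.3472 d.
First-order decay: C = 120·exp(−0.35·0.3472) = 120·0.8856 = 106.3 mg/L.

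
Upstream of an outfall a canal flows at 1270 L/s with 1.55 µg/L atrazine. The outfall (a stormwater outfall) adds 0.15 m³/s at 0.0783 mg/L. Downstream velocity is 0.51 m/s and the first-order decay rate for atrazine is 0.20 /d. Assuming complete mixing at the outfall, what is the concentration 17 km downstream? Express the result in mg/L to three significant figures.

0.00894 mg/L

1270 L/s = 1.27 m³/s.
1.55 µg/L = 0.00155 mg/L.
After complete mixing, C₀ = (0.15·0.0783 + 1.27·0.00155) / 1.42 = 0.009657 mg/L.
Travel time t = 1.7e+04 m / 0.51 m/s = 3.333e+04 s = 0.3858 d.
C = 0.009657·exp(−0.20·0.3858) = 0.009657·0.9257 = 0.00894 mg/L.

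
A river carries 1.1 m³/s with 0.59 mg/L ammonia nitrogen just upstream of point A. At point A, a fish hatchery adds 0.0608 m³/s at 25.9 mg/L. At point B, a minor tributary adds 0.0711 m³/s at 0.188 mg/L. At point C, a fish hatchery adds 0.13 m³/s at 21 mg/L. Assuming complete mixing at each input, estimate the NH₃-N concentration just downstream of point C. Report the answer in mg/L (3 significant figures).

3.65 mg/L

After input A: C = (1.1·0.59 + 0.0608·25.9) / 1.161 = 1.916 mg/L.
After input B: C = (1.161·1.916 + 0.0711·0.188) / 1.232 = 1.816 mg/L.
After input C: C = (1.232·1.816 + 0.13·21) / 1.362 = 3.647 mg/L.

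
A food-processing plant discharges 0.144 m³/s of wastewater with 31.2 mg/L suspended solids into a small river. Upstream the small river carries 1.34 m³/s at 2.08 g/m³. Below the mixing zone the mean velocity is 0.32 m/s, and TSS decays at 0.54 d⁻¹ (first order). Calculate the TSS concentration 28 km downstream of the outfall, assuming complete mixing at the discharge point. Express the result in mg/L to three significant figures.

After complete mixing, C₀ = (0.144·31.2 + 1.34·2.08) / 1.484 = 4.906 mg/L.
Travel time t = 2.8e+04 m / 0.32 m/s = 8.75e+04 s = 1.013 d.
C = 4.906·exp(−0.54·1.013) = 4.906·0.5788 = 2.839 mg/L.

2.84 mg/L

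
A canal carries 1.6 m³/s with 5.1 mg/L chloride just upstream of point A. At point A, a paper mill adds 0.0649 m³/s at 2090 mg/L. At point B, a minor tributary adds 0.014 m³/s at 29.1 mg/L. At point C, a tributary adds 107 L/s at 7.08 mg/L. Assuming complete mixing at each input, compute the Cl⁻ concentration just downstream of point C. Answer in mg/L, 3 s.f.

After input A: C = (1.6·5.1 + 0.0649·2090) / 1.665 = 86.37 mg/L.
After input B: C = (1.665·86.37 + 0.014·29.1) / 1.679 = 85.89 mg/L.
107 L/s = 0.107 m³/s.
After input C: C = (1.679·85.89 + 0.107·7.08) / 1.786 = 81.17 mg/L.

81.2 mg/L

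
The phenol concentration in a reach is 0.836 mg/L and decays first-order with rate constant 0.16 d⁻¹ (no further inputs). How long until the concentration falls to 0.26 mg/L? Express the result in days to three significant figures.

7.30 d

t = ln(C₀/C)/k = ln(0.836/0.26)/0.16 = 1.168/0.16 = 7.3 d.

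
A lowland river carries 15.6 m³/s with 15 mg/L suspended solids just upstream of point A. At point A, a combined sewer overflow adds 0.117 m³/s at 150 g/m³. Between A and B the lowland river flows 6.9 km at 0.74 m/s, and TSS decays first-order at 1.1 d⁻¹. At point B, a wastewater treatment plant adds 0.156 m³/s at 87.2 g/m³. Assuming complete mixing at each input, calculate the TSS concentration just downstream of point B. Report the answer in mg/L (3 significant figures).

14.9 mg/L

After input A: C = (15.6·15 + 0.117·150) / 15.72 = 16 mg/L.
Over the 6.9 km reach to input B (t = 9324 s = 0.1079 d), decay gives C = 16·exp(−1.1·0.1079) = 14.21 mg/L.
After input B: C = (15.72·14.21 + 0.156·87.2) / 15.87 = 14.93 mg/L.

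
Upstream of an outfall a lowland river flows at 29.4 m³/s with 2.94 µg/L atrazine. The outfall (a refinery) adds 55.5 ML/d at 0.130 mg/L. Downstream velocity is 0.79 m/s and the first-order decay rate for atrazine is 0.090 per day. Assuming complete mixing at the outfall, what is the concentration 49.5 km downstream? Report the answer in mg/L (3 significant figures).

0.00530 mg/L

55.5 ML/d = 0.6424 m³/s.
2.94 µg/L = 0.00294 mg/L.
After complete mixing, C₀ = (0.6424·0.13 + 29.4·0.00294) / 30.04 = 0.005657 mg/L.
Travel time t = 4.95e+04 m / 0.79 m/s = 6.266e+04 s = 0.7252 d.
C = 0.005657·exp(−0.090·0.7252) = 0.005657·0.9368 = 0.005299 mg/L.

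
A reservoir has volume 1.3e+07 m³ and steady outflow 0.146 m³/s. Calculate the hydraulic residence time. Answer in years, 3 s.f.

Q = 0.146 m³/s × 3.156e+07 s/yr = 4.607e+06 m³/yr.
Hydraulic residence time τ = V/Q = 1.3e+07/4.607e+06 = 2.822 yr.

2.82 yr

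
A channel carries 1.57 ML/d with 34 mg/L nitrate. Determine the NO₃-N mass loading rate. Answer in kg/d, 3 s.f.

1.57 ML/d = 0.01817 m³/s.
Mass flux = Q·C = 0.01817 m³/s × 34 g/m³ = 0.6178 g/s.
= 0.6178 g/s × 86.4 = 53.38 kg/d.

53.4 kg/d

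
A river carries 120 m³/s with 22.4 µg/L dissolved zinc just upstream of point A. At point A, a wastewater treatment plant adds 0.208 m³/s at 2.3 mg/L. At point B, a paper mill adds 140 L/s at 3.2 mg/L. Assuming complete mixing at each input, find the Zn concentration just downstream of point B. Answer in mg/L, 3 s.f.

22.4 µg/L = 0.0224 mg/L.
After input A: C = (120·0.0224 + 0.208·2.3) / 120.2 = 0.02634 mg/L.
140 L/s = 0.14 m³/s.
After input B: C = (120.2·0.02634 + 0.14·3.2) / 120.3 = 0.03003 mg/L.

0.0300 mg/L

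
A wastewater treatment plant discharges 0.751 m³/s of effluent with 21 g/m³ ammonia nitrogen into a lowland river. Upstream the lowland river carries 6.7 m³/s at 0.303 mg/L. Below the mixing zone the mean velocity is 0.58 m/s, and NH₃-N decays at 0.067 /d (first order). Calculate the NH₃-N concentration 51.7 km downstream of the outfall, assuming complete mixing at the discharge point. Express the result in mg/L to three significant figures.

After complete mixing, C₀ = (0.751·21 + 6.7·0.303) / 7.451 = 2.389 mg/L.
Travel time t = 5.17e+04 m / 0.58 m/s = 8.914e+04 s = 1.032 d.
C = 2.389·exp(−0.067·1.032) = 2.389·0.9332 = 2.23 mg/L.

2.23 mg/L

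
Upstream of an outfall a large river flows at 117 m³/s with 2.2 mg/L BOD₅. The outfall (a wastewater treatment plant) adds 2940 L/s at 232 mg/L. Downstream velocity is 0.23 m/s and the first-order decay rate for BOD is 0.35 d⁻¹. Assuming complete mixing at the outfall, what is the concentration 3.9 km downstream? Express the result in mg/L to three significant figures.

2940 L/s = 2.94 m³/s.
After complete mixing, C₀ = (2.94·232 + 117·2.2) / 119.9 = 7.833 mg/L.
Travel time t = 3900 m / 0.23 m/s = 1.696e+04 s = 0.1963 d.
C = 7.833·exp(−0.35·0.1963) = 7.833·0.9336 = 7.313 mg/L.

7.31 mg/L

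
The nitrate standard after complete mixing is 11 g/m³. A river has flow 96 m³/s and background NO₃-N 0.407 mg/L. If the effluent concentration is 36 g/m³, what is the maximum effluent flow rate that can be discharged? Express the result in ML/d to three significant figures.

3510 ML/d

Mass balance at complete mixing: C_std·(Q_w + Q_r) = Q_w·C_e + Q_r·C_b.
Rearranging, Q_w = Q_r·(C_std − C_b)/(C_e − C_std) = 96·(11 − 0.407) / (36 − 11) = 40.68 m³/s.
= 3515 ML/d.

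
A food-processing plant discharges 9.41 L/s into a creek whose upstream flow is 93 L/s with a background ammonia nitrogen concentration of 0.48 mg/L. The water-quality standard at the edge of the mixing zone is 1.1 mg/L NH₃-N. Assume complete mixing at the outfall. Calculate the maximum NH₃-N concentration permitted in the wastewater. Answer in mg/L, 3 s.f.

7.23 mg/L

9.41 L/s = 0.00941 m³/s.
93 L/s = 0.093 m³/s.
Mass balance: 1.1·0.1024 = 0.00941·Cₑ + 0.093·0.48.
Cₑ = (0.1127 − 0.04464) / 0.00941 = 7.228 mg/L.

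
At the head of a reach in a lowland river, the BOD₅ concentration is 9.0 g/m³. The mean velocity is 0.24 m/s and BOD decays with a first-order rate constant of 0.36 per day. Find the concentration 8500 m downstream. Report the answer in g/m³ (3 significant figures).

7.77 g/m³

Travel time t = 8500 m / 0.24 m/s = 8500/0.24 = 3.542e+04 s = 0.4099 d.
First-order decay: C = 9.0·exp(−0.36·0.4099) = 9.0·0.8628 = 7.765 g/m³.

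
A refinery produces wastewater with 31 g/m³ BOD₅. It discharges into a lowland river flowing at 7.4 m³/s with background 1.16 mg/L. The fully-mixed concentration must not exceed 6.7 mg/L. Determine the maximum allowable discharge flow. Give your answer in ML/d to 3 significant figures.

146 ML/d

Mass balance at complete mixing: C_std·(Q_w + Q_r) = Q_w·C_e + Q_r·C_b.
Rearranging, Q_w = Q_r·(C_std − C_b)/(C_e − C_std) = 7.4·(6.7 − 1.16) / (31 − 6.7) = 1.687 m³/s.
= 145.8 ML/d.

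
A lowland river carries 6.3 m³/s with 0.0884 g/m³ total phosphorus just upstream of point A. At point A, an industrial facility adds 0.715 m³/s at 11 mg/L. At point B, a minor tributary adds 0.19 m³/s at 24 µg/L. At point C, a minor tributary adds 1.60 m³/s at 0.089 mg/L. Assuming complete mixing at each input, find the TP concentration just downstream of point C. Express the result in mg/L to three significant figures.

After input A: C = (6.3·0.0884 + 0.715·11) / 7.015 = 1.201 mg/L.
24 µg/L = 0.024 mg/L.
After input B: C = (7.015·1.201 + 0.19·0.024) / 7.205 = 1.17 mg/L.
After input C: C = (7.205·1.17 + 1.6·0.089) / 8.805 = 0.9732 mg/L.

0.973 mg/L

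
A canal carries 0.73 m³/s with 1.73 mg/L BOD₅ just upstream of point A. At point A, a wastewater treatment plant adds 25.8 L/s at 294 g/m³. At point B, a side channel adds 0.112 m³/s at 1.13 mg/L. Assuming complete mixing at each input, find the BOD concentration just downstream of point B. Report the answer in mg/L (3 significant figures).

10.3 mg/L

25.8 L/s = 0.0258 m³/s.
After input A: C = (0.73·1.73 + 0.0258·294) / 0.7558 = 11.71 mg/L.
After input B: C = (0.7558·11.71 + 0.112·1.13) / 0.8678 = 10.34 mg/L.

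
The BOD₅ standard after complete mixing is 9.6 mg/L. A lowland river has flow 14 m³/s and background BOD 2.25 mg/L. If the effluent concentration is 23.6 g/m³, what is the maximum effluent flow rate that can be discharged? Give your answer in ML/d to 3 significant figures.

Mass balance at complete mixing: C_std·(Q_w + Q_r) = Q_w·C_e + Q_r·C_b.
Rearranging, Q_w = Q_r·(C_std − C_b)/(C_e − C_std) = 14·(9.6 − 2.25) / (23.6 − 9.6) = 7.35 m³/s.
= 635 ML/d.

635 ML/d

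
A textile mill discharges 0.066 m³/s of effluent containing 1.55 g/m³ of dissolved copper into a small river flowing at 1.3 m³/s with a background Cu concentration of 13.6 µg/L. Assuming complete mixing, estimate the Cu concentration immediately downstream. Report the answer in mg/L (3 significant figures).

0.0878 mg/L

13.6 µg/L = 0.0136 mg/L.
Conservation of mass across the mixing zone: C = (0.066·1.55 + 1.3·0.0136) / (0.066 + 1.3) = 0.12/1.366 = 0.08783 mg/L.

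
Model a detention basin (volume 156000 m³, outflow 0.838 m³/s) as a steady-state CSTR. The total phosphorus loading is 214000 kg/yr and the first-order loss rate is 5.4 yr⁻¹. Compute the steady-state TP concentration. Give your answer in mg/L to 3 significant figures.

7.84 mg/L

Outflow Q = 0.838 m³/s × 3.156e+07 s/yr = 2.645e+07 m³/yr.
Steady-state CSTR mass balance: W = Q·C + k·V·C, so C = W/(Q + kV).
Q + kV = 2.645e+07 + 5.4·156000 = 2.729e+07 m³/yr.
C = 214000/2.729e+07 = 0.007842 kg/m³ = 7.842 mg/L.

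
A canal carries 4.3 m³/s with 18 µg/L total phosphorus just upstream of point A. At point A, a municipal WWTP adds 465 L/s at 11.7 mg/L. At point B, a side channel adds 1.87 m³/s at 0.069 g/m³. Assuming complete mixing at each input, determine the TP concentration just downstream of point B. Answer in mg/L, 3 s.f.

0.851 mg/L

18 µg/L = 0.018 mg/L.
465 L/s = 0.465 m³/s.
After input A: C = (4.3·0.018 + 0.465·11.7) / 4.765 = 1.158 mg/L.
After input B: C = (4.765·1.158 + 1.87·0.069) / 6.635 = 0.8511 mg/L.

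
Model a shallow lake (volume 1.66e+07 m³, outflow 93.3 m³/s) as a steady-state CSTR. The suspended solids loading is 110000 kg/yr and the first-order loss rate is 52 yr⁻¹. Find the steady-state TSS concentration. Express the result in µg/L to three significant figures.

28.9 µg/L

Outflow Q = 93.3 m³/s × 3.156e+07 s/yr = 2.944e+09 m³/yr.
Steady-state CSTR mass balance: W = Q·C + k·V·C, so C = W/(Q + kV).
Q + kV = 2.944e+09 + 52·1.66e+07 = 3.808e+09 m³/yr.
C = 110000/3.808e+09 = 2.889e-05 kg/m³ = 0.02889 mg/L = 28.89 µg/L.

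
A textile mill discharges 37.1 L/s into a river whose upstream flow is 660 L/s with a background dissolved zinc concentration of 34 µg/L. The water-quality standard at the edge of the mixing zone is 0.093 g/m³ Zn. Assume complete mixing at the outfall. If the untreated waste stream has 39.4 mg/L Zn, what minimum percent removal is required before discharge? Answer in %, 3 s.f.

97.1 %

37.1 L/s = 0.0371 m³/s.
660 L/s = 0.66 m³/s.
34 µg/L = 0.034 mg/L.
Mass balance: 0.093·0.6971 = 0.0371·Cₑ + 0.66·0.034.
Cₑ = (0.06483 − 0.02244) / 0.0371 = 1.143 mg/L.
Required removal = 1 − 1.143/39.4 = 97.1 %.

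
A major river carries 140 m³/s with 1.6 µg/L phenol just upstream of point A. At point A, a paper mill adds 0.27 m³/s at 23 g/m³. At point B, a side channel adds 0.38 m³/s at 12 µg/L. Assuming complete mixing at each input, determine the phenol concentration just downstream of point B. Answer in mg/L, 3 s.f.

1.6 µg/L = 0.0016 mg/L.
After input A: C = (140·0.0016 + 0.27·23) / 140.3 = 0.04587 mg/L.
12 µg/L = 0.012 mg/L.
After input B: C = (140.3·0.04587 + 0.38·0.012) / 140.7 = 0.04578 mg/L.

0.0458 mg/L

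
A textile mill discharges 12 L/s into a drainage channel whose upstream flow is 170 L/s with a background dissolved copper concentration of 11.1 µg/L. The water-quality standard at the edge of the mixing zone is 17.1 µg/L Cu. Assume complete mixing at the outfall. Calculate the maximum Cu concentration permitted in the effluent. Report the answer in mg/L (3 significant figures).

0.102 mg/L

12 L/s = 0.012 m³/s.
170 L/s = 0.17 m³/s.
11.1 µg/L = 0.0111 mg/L.
17.1 µg/L = 0.0171 mg/L.
Mass balance: 0.0171·0.182 = 0.012·Cₑ + 0.17·0.0111.
Cₑ = (0.003112 − 0.001887) / 0.012 = 0.1021 mg/L.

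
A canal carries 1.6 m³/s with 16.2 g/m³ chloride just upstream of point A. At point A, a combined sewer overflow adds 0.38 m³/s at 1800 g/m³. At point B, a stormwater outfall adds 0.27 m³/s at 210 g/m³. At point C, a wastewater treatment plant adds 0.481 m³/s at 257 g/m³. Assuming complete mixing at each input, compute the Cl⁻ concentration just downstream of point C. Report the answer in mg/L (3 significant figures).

326 mg/L

After input A: C = (1.6·16.2 + 0.38·1800) / 1.98 = 358.5 mg/L.
After input B: C = (1.98·358.5 + 0.27·210) / 2.25 = 340.7 mg/L.
After input C: C = (2.25·340.7 + 0.481·257) / 2.731 = 326 mg/L.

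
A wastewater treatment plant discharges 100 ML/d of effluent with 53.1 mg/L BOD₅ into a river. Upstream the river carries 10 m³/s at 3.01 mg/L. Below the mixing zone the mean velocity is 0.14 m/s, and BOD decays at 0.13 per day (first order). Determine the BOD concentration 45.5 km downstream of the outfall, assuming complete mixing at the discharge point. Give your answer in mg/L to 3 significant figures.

5.03 mg/L

100 ML/d = 1.157 m³/s.
After complete mixing, C₀ = (1.157·53.1 + 10·3.01) / 11.16 = 8.206 mg/L.
Travel time t = 4.55e+04 m / 0.14 m/s = 3.25e+05 s = 3.762 d.
C = 8.206·exp(−0.13·3.762) = 8.206·0.6132 = 5.032 mg/L.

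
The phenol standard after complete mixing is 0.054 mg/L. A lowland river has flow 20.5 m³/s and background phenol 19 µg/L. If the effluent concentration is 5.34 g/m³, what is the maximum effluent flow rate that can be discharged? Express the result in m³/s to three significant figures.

19 µg/L = 0.019 mg/L.
Mass balance at complete mixing: C_std·(Q_w + Q_r) = Q_w·C_e + Q_r·C_b.
Rearranging, Q_w = Q_r·(C_std − C_b)/(C_e − C_std) = 20.5·(0.054 − 0.019) / (5.34 − 0.054) = 0.1357 m³/s.

0.136 m³/s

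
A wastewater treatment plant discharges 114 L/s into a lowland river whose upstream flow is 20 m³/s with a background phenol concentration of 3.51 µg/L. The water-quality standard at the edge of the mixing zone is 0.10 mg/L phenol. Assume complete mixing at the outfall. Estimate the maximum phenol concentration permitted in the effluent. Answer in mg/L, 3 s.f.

17.0 mg/L

114 L/s = 0.114 m³/s.
3.51 µg/L = 0.00351 mg/L.
Mass balance: 0.1·20.11 = 0.114·Cₑ + 20·0.00351.
Cₑ = (2.011 − 0.0702) / 0.114 = 17.03 mg/L.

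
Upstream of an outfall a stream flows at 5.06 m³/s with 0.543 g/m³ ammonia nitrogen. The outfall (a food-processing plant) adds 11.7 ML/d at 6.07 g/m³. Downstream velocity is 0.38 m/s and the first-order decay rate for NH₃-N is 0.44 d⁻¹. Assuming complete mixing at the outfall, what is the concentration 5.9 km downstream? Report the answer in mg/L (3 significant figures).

11.7 ML/d = 0.1354 m³/s.
After complete mixing, C₀ = (0.1354·6.07 + 5.06·0.543) / 5.195 = 0.6871 mg/L.
Travel time t = 5900 m / 0.38 m/s = 1.553e+04 s = 0.1797 d.
C = 0.6871·exp(−0.44·0.1797) = 0.6871·0.924 = 0.6348 mg/L.

0.635 mg/L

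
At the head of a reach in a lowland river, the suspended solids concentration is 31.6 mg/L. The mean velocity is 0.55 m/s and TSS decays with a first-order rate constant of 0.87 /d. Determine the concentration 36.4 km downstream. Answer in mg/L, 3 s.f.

16.2 mg/L

Travel time t = 36.4 km / 0.55 m/s = 3.64e+04/0.55 = 6.618e+04 s = 0.766 d.
First-order decay: C = 31.6·exp(−0.87·0.766) = 31.6·0.5135 = 16.23 mg/L.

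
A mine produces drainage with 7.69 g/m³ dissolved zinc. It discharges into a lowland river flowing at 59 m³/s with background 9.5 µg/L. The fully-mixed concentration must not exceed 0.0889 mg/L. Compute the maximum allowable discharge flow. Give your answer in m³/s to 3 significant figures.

9.5 µg/L = 0.0095 mg/L.
Mass balance at complete mixing: C_std·(Q_w + Q_r) = Q_w·C_e + Q_r·C_b.
Rearranging, Q_w = Q_r·(C_std − C_b)/(C_e − C_std) = 59·(0.0889 − 0.0095) / (7.69 − 0.0889) = 0.6163 m³/s.

0.616 m³/s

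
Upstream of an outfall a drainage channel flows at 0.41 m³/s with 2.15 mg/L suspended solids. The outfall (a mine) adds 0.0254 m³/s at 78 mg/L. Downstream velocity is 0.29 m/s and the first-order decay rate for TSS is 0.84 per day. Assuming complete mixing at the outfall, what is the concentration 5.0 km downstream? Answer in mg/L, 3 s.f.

After complete mixing, C₀ = (0.0254·78 + 0.41·2.15) / 0.4354 = 6.575 mg/L.
Travel time t = 5000 m / 0.29 m/s = 1.724e+04 s = 0.1996 d.
C = 6.575·exp(−0.84·0.1996) = 6.575·0.8457 = 5.56 mg/L.

5.56 mg/L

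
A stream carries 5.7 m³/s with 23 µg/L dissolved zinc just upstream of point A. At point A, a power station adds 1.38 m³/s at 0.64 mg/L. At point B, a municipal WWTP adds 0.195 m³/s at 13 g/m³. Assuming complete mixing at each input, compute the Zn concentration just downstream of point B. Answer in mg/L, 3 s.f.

23 µg/L = 0.023 mg/L.
After input A: C = (5.7·0.023 + 1.38·0.64) / 7.08 = 0.1433 mg/L.
After input B: C = (7.08·0.1433 + 0.195·13) / 7.275 = 0.4879 mg/L.

0.488 mg/L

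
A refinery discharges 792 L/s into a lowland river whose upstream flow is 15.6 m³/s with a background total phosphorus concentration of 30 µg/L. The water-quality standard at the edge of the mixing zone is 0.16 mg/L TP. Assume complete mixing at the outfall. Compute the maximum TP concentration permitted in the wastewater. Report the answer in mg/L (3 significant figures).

2.72 mg/L

792 L/s = 0.792 m³/s.
30 µg/L = 0.03 mg/L.
Mass balance: 0.16·16.39 = 0.792·Cₑ + 15.6·0.03.
Cₑ = (2.623 − 0.468) / 0.792 = 2.721 mg/L.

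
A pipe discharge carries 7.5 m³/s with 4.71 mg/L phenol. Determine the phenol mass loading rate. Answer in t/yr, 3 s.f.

1110 t/yr

Mass flux = Q·C = 7.5 m³/s × 4.71 g/m³ = 35.33 g/s.
= 35.33 g/s × 31.56 = 1115 t/yr.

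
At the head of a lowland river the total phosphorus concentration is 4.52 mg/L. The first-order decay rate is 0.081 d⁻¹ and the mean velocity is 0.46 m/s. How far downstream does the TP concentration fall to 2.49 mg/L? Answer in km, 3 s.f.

293 km

From C = C₀·e^(−kt), t = ln(C₀/C)/k = ln(4.52/2.49)/0.081 = 0.5962/0.081 = 7.361 d.
Distance = v·t = 0.46 m/s × 6.36e+05 s = 2.925e+05 m = 292.5 km.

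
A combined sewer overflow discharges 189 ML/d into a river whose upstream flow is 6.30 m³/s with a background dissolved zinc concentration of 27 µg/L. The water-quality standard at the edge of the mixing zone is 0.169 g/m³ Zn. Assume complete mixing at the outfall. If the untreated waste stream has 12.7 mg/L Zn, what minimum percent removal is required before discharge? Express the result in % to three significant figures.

95.4 %

189 ML/d = 2.188 m³/s.
27 µg/L = 0.027 mg/L.
Mass balance: 0.169·8.488 = 2.188·Cₑ + 6.3·0.027.
Cₑ = (1.434 − 0.1701) / 2.188 = 0.578 mg/L.
Required removal = 1 − 0.578/12.7 = 95.45 %.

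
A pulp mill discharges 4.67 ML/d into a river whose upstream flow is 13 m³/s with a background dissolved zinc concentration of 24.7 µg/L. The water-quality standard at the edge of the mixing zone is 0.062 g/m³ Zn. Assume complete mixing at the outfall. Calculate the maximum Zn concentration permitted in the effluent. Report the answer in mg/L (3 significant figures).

9.03 mg/L

4.67 ML/d = 0.05405 m³/s.
24.7 µg/L = 0.0247 mg/L.
Mass balance: 0.062·13.05 = 0.05405·Cₑ + 13·0.0247.
Cₑ = (0.8094 − 0.3211) / 0.05405 = 9.033 mg/L.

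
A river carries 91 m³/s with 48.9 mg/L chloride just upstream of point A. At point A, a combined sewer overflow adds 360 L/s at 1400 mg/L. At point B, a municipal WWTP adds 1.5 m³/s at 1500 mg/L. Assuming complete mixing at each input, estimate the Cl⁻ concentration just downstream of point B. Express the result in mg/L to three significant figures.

77.6 mg/L

360 L/s = 0.36 m³/s.
After input A: C = (91·48.9 + 0.36·1400) / 91.36 = 54.22 mg/L.
After input B: C = (91.36·54.22 + 1.5·1500) / 92.86 = 77.58 mg/L.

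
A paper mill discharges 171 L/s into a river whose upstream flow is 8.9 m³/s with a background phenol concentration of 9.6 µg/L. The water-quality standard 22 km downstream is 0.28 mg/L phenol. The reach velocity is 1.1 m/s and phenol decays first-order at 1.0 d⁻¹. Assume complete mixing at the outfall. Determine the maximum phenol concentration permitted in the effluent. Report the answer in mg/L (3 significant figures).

18.2 mg/L

171 L/s = 0.171 m³/s.
9.6 µg/L = 0.0096 mg/L.
Travel time to the compliance point: t = 2.2e+04/1.1 = 2e+04 s = 0.2315 d; decay factor exp(−1.0·0.2315) = 0.7934.
So the concentration just after mixing may be at most 0.28/0.7934 = 0.3529 mg/L.
Mass balance: 0.3529·9.071 = 0.171·Cₑ + 8.9·0.0096.
Cₑ = (3.201 − 0.08544) / 0.171 = 18.22 mg/L.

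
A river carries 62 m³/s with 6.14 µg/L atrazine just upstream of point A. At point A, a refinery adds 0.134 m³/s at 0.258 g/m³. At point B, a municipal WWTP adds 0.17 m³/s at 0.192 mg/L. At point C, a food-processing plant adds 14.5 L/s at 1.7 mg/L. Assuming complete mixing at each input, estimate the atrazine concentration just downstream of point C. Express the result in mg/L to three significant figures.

0.00758 mg/L

6.14 µg/L = 0.00614 mg/L.
After input A: C = (62·0.00614 + 0.134·0.258) / 62.13 = 0.006683 mg/L.
After input B: C = (62.13·0.006683 + 0.17·0.192) / 62.3 = 0.007189 mg/L.
14.5 L/s = 0.0145 m³/s.
After input C: C = (62.3·0.007189 + 0.0145·1.7) / 62.32 = 0.007583 mg/L.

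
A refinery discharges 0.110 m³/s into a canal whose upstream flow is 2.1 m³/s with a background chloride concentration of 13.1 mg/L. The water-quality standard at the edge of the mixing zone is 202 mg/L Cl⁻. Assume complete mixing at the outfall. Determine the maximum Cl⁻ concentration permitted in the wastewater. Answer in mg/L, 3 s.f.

Mass balance: 202·2.21 = 0.11·Cₑ + 2.1·13.1.
Cₑ = (446.4 − 27.51) / 0.11 = 3808 mg/L.

3810 mg/L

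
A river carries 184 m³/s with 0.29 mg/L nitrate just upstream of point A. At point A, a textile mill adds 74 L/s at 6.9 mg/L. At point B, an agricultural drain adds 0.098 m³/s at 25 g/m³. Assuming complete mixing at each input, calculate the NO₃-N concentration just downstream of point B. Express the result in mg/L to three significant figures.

74 L/s = 0.074 m³/s.
After input A: C = (184·0.29 + 0.074·6.9) / 184.1 = 0.2927 mg/L.
After input B: C = (184.1·0.2927 + 0.098·25) / 184.2 = 0.3058 mg/L.

0.306 mg/L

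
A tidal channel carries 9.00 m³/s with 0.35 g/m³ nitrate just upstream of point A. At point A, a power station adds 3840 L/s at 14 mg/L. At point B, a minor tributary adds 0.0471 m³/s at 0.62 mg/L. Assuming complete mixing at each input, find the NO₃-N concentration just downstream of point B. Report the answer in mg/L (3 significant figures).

4.42 mg/L

3840 L/s = 3.84 m³/s.
After input A: C = (9·0.35 + 3.84·14) / 12.84 = 4.432 mg/L.
After input B: C = (12.84·4.432 + 0.0471·0.62) / 12.89 = 4.418 mg/L.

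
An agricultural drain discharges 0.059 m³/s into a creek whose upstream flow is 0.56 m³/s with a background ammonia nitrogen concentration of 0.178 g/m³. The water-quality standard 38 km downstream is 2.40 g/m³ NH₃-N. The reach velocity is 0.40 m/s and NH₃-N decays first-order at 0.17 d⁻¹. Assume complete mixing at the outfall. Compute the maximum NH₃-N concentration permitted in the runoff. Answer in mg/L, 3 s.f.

Travel time to the compliance point: t = 3.8e+04/0.40 = 9.5e+04 s = 1.1 d; decay factor exp(−0.17·1.1) = 0.8295.
So the concentration just after mixing may be at most 2.4/0.8295 = 2.893 mg/L.
Mass balance: 2.893·0.619 = 0.059·Cₑ + 0.56·0.178.
Cₑ = (1.791 − 0.09968) / 0.059 = 28.67 mg/L.

28.7 mg/L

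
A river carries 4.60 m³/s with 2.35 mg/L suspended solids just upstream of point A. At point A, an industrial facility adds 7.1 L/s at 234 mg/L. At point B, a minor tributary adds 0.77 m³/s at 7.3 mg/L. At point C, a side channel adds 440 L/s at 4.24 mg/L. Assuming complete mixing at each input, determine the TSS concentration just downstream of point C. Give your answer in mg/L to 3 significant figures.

7.1 L/s = 0.0071 m³/s.
After input A: C = (4.6·2.35 + 0.0071·234) / 4.607 = 2.707 mg/L.
After input B: C = (4.607·2.707 + 0.77·7.3) / 5.377 = 3.365 mg/L.
440 L/s = 0.44 m³/s.
After input C: C = (5.377·3.365 + 0.44·4.24) / 5.817 = 3.431 mg/L.

3.43 mg/L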